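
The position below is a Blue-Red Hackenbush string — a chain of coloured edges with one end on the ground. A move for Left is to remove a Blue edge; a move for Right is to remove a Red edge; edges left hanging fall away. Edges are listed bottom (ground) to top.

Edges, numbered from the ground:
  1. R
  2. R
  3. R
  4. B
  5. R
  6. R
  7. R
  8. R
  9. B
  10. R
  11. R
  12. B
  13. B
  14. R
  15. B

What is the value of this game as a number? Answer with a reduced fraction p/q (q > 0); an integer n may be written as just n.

Build value(s[:k]) for k = 1..15, string s = R R R B R R R R B R R B B R B.
value_1 [R]  L=[none]  R=[0]  gives -1
value_2 [RR]  L=[none]  R=[-1; 0]  gives -2
value_3 [RRR]  L=[none]  R=[-2; -1; 0]  gives -3
value_4 [RRRB]  L=[-3]  R=[-2; -1; 0]  gives -5/2
value_5 [RRRBR]  L=[-3]  R=[-5/2; -2; -1; 0]  gives -11/4
value_6 [RRRBRR]  L=[-3]  R=[-11/4; -5/2; -2; -1; 0]  gives -23/8
value_7 [RRRBRRR]  L=[-3]  R=[-23/8; -11/4; -5/2; -2; -1; 0]  gives -47/16
value_8 [RRRBRRRR]  L=[-3]  R=[-47/16; -23/8; -11/4; -5/2; -2; -1; 0]  gives -95/32
value_9 [RRRBRRRRB]  L=[-3; -95/32]  R=[-47/16; -23/8; -11/4; -5/2; -2; -1; 0]  gives -189/64
value_10 [RRRBRRRRBR]  L=[-3; -95/32]  R=[-189/64; -47/16; -23/8; -11/4; -5/2; -2; -1; 0]  gives -379/128
value_11 [RRRBRRRRBRR]  L=[-3; -95/32]  R=[-379/128; -189/64; -47/16; -23/8; -11/4; -5/2; -2; -1; 0]  gives -759/256
value_12 [RRRBRRRRBRRB]  L=[-3; -95/32; -759/256]  R=[-379/128; -189/64; -47/16; -23/8; -11/4; -5/2; -2; -1; 0]  gives -1517/512
value_13 [RRRBRRRRBRRBB]  L=[-3; -95/32; -759/256; -1517/512]  R=[-379/128; -189/64; -47/16; -23/8; -11/4; -5/2; -2; -1; 0]  gives -3033/1024
value_14 [RRRBRRRRBRRBBR]  L=[-3; -95/32; -759/256; -1517/512]  R=[-3033/1024; -379/128; -189/64; -47/16; -23/8; -11/4; -5/2; -2; -1; 0]  gives -6067/2048
value_15 [RRRBRRRRBRRBBRB]  L=[-3; -95/32; -759/256; -1517/512; -6067/2048]  R=[-3033/1024; -379/128; -189/64; -47/16; -23/8; -11/4; -5/2; -2; -1; 0]  gives -12133/4096

-12133/4096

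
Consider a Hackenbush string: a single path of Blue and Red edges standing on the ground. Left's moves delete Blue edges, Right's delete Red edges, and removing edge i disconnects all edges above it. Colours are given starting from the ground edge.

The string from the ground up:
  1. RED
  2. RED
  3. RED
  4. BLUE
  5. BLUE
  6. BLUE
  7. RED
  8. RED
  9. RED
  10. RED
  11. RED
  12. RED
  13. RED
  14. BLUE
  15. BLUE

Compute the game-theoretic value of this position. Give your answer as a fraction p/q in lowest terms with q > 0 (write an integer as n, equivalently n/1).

R: Left { (no moves) }, Right { 0 } ⇒ simplest -1
RR: Left { (no moves) }, Right { -1 0 } ⇒ simplest -2
RRR: Left { (no moves) }, Right { -2 -1 0 } ⇒ simplest -3
RRRB: Left { -3 }, Right { -2 -1 0 } ⇒ simplest -5/2
RRRBB: Left { -3 -5/2 }, Right { -2 -1 0 } ⇒ simplest -9/4
RRRBBB: Left { -3 -5/2 -9/4 }, Right { -2 -1 0 } ⇒ simplest -17/8
RRRBBBR: Left { -3 -5/2 -9/4 }, Right { -17/8 -2 -1 0 } ⇒ simplest -35/16
RRRBBBRR: Left { -3 -5/2 -9/4 }, Right { -35/16 -17/8 -2 -1 0 } ⇒ simplest -71/32
RRRBBBRRR: Left { -3 -5/2 -9/4 }, Right { -71/32 -35/16 -17/8 -2 -1 0 } ⇒ simplest -143/64
RRRBBBRRRR: Left { -3 -5/2 -9/4 }, Right { -143/64 -71/32 -35/16 -17/8 -2 -1 0 } ⇒ simplest -287/128
RRRBBBRRRRR: Left { -3 -5/2 -9/4 }, Right { -287/128 -143/64 -71/32 -35/16 -17/8 -2 -1 0 } ⇒ simplest -575/256
RRRBBBRRRRRR: Left { -3 -5/2 -9/4 }, Right { -575/256 -287/128 -143/64 -71/32 -35/16 -17/8 -2 -1 0 } ⇒ simplest -1151/512
RRRBBBRRRRRRR: Left { -3 -5/2 -9/4 }, Right { -1151/512 -575/256 -287/128 -143/64 -71/32 -35/16 -17/8 -2 -1 0 } ⇒ simplest -2303/1024
RRRBBBRRRRRRRB: Left { -3 -5/2 -9/4 -2303/1024 }, Right { -1151/512 -575/256 -287/128 -143/64 -71/32 -35/16 -17/8 -2 -1 0 } ⇒ simplest -4605/2048
RRRBBBRRRRRRRBB: Left { -3 -5/2 -9/4 -2303/1024 -4605/2048 }, Right { -1151/512 -575/256 -287/128 -143/64 -71/32 -35/16 -17/8 -2 -1 0 } ⇒ simplest -9209/4096

-9209/4096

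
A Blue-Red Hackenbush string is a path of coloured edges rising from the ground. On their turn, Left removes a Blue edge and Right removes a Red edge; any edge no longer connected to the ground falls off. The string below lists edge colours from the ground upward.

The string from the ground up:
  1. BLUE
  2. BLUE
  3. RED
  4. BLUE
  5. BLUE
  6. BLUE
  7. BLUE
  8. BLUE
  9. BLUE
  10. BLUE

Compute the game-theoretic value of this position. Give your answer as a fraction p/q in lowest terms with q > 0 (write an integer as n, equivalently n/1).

Build val(s[:k]) for k = 1..10, string s = BLUE BLUE RED BLUE BLUE BLUE BLUE BLUE BLUE BLUE.
1 of 10 · B · max L 0 · min R +∞ so 1
2 of 10 · BB · max L 1 · min R +∞ so 2
3 of 10 · BBR · max L 1 · min R 2 so 3/2
4 of 10 · BBRB · max L 3/2 · min R 2 so 7/4
5 of 10 · BBRBB · max L 7/4 · min R 2 so 15/8
6 of 10 · BBRBBB · max L 15/8 · min R 2 so 31/16
7 of 10 · BBRBBBB · max L 31/16 · min R 2 so 63/32
8 of 10 · BBRBBBBB · max L 63/32 · min R 2 so 127/64
9 of 10 · BBRBBBBBB · max L 127/64 · min R 2 so 255/128
10 of 10 · BBRBBBBBBB · max L 255/128 · min R 2 so 511/256

511/256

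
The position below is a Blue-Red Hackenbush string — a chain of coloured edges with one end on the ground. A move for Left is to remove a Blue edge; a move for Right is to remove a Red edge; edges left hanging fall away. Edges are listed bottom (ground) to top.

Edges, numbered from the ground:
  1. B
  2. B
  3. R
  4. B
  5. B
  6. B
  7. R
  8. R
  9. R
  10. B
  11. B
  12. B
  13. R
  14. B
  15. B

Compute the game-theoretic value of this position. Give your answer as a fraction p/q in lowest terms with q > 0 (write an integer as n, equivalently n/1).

Prefix values for B B R B B B R R R B B B R B B via {L|R} + simplicity:
1 of 15 · B · max L 0 · min R +∞ so 1
2 of 15 · BB · max L 1 · min R +∞ so 2
3 of 15 · BBR · max L 1 · min R 2 so 3/2
4 of 15 · BBRB · max L 3/2 · min R 2 so 7/4
5 of 15 · BBRBB · max L 7/4 · min R 2 so 15/8
6 of 15 · BBRBBB · max L 15/8 · min R 2 so 31/16
7 of 15 · BBRBBBR · max L 15/8 · min R 31/16 so 61/32
8 of 15 · BBRBBBRR · max L 15/8 · min R 61/32 so 121/64
9 of 15 · BBRBBBRRR · max L 15/8 · min R 121/64 so 241/128
10 of 15 · BBRBBBRRRB · max L 241/128 · min R 121/64 so 483/256
11 of 15 · BBRBBBRRRBB · max L 483/256 · min R 121/64 so 967/512
12 of 15 · BBRBBBRRRBBB · max L 967/512 · min R 121/64 so 1935/1024
13 of 15 · BBRBBBRRRBBBR · max L 967/512 · min R 1935/1024 so 3869/2048
14 of 15 · BBRBBBRRRBBBRB · max L 3869/2048 · min R 1935/1024 so 7739/4096
15 of 15 · BBRBBBRRRBBBRBB · max L 7739/4096 · min R 1935/1024 so 15479/8192

15479/8192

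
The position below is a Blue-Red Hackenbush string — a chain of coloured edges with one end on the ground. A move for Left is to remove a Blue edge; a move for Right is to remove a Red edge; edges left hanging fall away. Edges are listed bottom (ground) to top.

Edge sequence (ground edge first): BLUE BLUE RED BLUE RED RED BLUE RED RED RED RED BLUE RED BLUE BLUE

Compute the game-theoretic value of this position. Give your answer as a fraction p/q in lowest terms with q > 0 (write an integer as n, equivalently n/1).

12823/8192

1 of 15 · B · max L 0 · min R +∞ => 1
2 of 15 · BB · max L 1 · min R +∞ => 2
3 of 15 · BBR · max L 1 · min R 2 => 3/2
4 of 15 · BBRB · max L 3/2 · min R 2 => 7/4
5 of 15 · BBRBR · max L 3/2 · min R 7/4 => 13/8
6 of 15 · BBRBRR · max L 3/2 · min R 13/8 => 25/16
7 of 15 · BBRBRRB · max L 25/16 · min R 13/8 => 51/32
8 of 15 · BBRBRRBR · max L 25/16 · min R 51/32 => 101/64
9 of 15 · BBRBRRBRR · max L 25/16 · min R 101/64 => 201/128
10 of 15 · BBRBRRBRRR · max L 25/16 · min R 201/128 => 401/256
11 of 15 · BBRBRRBRRRR · max L 25/16 · min R 401/256 => 801/512
12 of 15 · BBRBRRBRRRRB · max L 801/512 · min R 401/256 => 1603/1024
13 of 15 · BBRBRRBRRRRBR · max L 801/512 · min R 1603/1024 => 3205/2048
14 of 15 · BBRBRRBRRRRBRB · max L 3205/2048 · min R 1603/1024 => 6411/4096
15 of 15 · BBRBRRBRRRRBRBB · max L 6411/4096 · min R 1603/1024 => 12823/8192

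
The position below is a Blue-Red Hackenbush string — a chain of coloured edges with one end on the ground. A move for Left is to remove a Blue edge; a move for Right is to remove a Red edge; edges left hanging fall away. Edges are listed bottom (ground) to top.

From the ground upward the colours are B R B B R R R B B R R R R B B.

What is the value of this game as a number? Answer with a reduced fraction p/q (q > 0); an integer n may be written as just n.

Prefix values for B R B B R R R B B R R R R B B via {L|R} + simplicity:
edge 1 of 15 (B): { 0 |  } so 1
edge 2 of 15 (R): { 0 | 1 } so 1/2
edge 3 of 15 (B): { 0, 1/2 | 1 } so 3/4
edge 4 of 15 (B): { 0, 1/2, 3/4 | 1 } so 7/8
edge 5 of 15 (R): { 0, 1/2, 3/4 | 7/8, 1 } so 13/16
edge 6 of 15 (R): { 0, 1/2, 3/4 | 13/16, 7/8, 1 } so 25/32
edge 7 of 15 (R): { 0, 1/2, 3/4 | 25/32, 13/16, 7/8, 1 } so 49/64
edge 8 of 15 (B): { 0, 1/2, 3/4, 49/64 | 25/32, 13/16, 7/8, 1 } so 99/128
edge 9 of 15 (B): { 0, 1/2, 3/4, 49/64, 99/128 | 25/32, 13/16, 7/8, 1 } so 199/256
edge 10 of 15 (R): { 0, 1/2, 3/4, 49/64, 99/128 | 199/256, 25/32, 13/16, 7/8, 1 } so 397/512
edge 11 of 15 (R): { 0, 1/2, 3/4, 49/64, 99/128 | 397/512, 199/256, 25/32, 13/16, 7/8, 1 } so 793/1024
edge 12 of 15 (R): { 0, 1/2, 3/4, 49/64, 99/128 | 793/1024, 397/512, 199/256, 25/32, 13/16, 7/8, 1 } so 1585/2048
edge 13 of 15 (R): { 0, 1/2, 3/4, 49/64, 99/128 | 1585/2048, 793/1024, 397/512, 199/256, 25/32, 13/16, 7/8, 1 } so 3169/4096
edge 14 of 15 (B): { 0, 1/2, 3/4, 49/64, 99/128, 3169/4096 | 1585/2048, 793/1024, 397/512, 199/256, 25/32, 13/16, 7/8, 1 } so 6339/8192
edge 15 of 15 (B): { 0, 1/2, 3/4, 49/64, 99/128, 3169/4096, 6339/8192 | 1585/2048, 793/1024, 397/512, 199/256, 25/32, 13/16, 7/8, 1 } so 12679/16384

12679/16384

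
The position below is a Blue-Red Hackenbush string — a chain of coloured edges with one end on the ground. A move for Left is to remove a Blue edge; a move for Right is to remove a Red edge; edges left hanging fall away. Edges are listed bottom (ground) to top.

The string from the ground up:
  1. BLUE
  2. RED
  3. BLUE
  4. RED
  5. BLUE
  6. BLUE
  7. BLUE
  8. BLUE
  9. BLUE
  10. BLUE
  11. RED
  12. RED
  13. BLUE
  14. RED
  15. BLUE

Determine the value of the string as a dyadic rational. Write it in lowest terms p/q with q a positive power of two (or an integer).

12235/16384

edge 1 of 15 (BLUE): { 0 | none } = 1
edge 2 of 15 (RED): { 0 | 1 } = 1/2
edge 3 of 15 (BLUE): { 0; 1/2 | 1 } = 3/4
edge 4 of 15 (RED): { 0; 1/2 | 3/4; 1 } = 5/8
edge 5 of 15 (BLUE): { 0; 1/2; 5/8 | 3/4; 1 } = 11/16
edge 6 of 15 (BLUE): { 0; 1/2; 5/8; 11/16 | 3/4; 1 } = 23/32
edge 7 of 15 (BLUE): { 0; 1/2; 5/8; 11/16; 23/32 | 3/4; 1 } = 47/64
edge 8 of 15 (BLUE): { 0; 1/2; 5/8; 11/16; 23/32; 47/64 | 3/4; 1 } = 95/128
edge 9 of 15 (BLUE): { 0; 1/2; 5/8; 11/16; 23/32; 47/64; 95/128 | 3/4; 1 } = 191/256
edge 10 of 15 (BLUE): { 0; 1/2; 5/8; 11/16; 23/32; 47/64; 95/128; 191/256 | 3/4; 1 } = 383/512
edge 11 of 15 (RED): { 0; 1/2; 5/8; 11/16; 23/32; 47/64; 95/128; 191/256 | 383/512; 3/4; 1 } = 765/1024
edge 12 of 15 (RED): { 0; 1/2; 5/8; 11/16; 23/32; 47/64; 95/128; 191/256 | 765/1024; 383/512; 3/4; 1 } = 1529/2048
edge 13 of 15 (BLUE): { 0; 1/2; 5/8; 11/16; 23/32; 47/64; 95/128; 191/256; 1529/2048 | 765/1024; 383/512; 3/4; 1 } = 3059/4096
edge 14 of 15 (RED): { 0; 1/2; 5/8; 11/16; 23/32; 47/64; 95/128; 191/256; 1529/2048 | 3059/4096; 765/1024; 383/512; 3/4; 1 } = 6117/8192
edge 15 of 15 (BLUE): { 0; 1/2; 5/8; 11/16; 23/32; 47/64; 95/128; 191/256; 1529/2048; 6117/8192 | 3059/4096; 765/1024; 383/512; 3/4; 1 } = 12235/16384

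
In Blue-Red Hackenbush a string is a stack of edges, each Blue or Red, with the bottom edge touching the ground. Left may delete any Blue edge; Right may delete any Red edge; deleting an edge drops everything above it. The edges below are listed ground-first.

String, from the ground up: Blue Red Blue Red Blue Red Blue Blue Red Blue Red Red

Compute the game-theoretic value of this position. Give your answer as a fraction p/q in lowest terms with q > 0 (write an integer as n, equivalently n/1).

edge 1 of 12 (Blue): { 0 | none } so 1
edge 2 of 12 (Red): { 0 | 1 } so 1/2
edge 3 of 12 (Blue): { 0, 1/2 | 1 } so 3/4
edge 4 of 12 (Red): { 0, 1/2 | 3/4, 1 } so 5/8
edge 5 of 12 (Blue): { 0, 1/2, 5/8 | 3/4, 1 } so 11/16
edge 6 of 12 (Red): { 0, 1/2, 5/8 | 11/16, 3/4, 1 } so 21/32
edge 7 of 12 (Blue): { 0, 1/2, 5/8, 21/32 | 11/16, 3/4, 1 } so 43/64
edge 8 of 12 (Blue): { 0, 1/2, 5/8, 21/32, 43/64 | 11/16, 3/4, 1 } so 87/128
edge 9 of 12 (Red): { 0, 1/2, 5/8, 21/32, 43/64 | 87/128, 11/16, 3/4, 1 } so 173/256
edge 10 of 12 (Blue): { 0, 1/2, 5/8, 21/32, 43/64, 173/256 | 87/128, 11/16, 3/4, 1 } so 347/512
edge 11 of 12 (Red): { 0, 1/2, 5/8, 21/32, 43/64, 173/256 | 347/512, 87/128, 11/16, 3/4, 1 } so 693/1024
edge 12 of 12 (Red): { 0, 1/2, 5/8, 21/32, 43/64, 173/256 | 693/1024, 347/512, 87/128, 11/16, 3/4, 1 } so 1385/2048

1385/2048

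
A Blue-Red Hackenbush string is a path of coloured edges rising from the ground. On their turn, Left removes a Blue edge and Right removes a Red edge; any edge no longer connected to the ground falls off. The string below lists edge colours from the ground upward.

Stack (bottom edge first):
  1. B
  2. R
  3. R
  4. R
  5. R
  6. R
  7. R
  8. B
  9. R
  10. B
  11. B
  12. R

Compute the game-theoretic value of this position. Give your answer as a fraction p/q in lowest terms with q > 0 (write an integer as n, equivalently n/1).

Prefix values for B R R R R R R B R B B R via {L|R} + simplicity:
B: Left { 0 }, Right { ∅ } so simplest 1
BR: Left { 0 }, Right { 1 } so simplest 1/2
BRR: Left { 0 }, Right { 1/2 1 } so simplest 1/4
BRRR: Left { 0 }, Right { 1/4 1/2 1 } so simplest 1/8
BRRRR: Left { 0 }, Right { 1/8 1/4 1/2 1 } so simplest 1/16
BRRRRR: Left { 0 }, Right { 1/16 1/8 1/4 1/2 1 } so simplest 1/32
BRRRRRR: Left { 0 }, Right { 1/32 1/16 1/8 1/4 1/2 1 } so simplest 1/64
BRRRRRRB: Left { 0 1/64 }, Right { 1/32 1/16 1/8 1/4 1/2 1 } so simplest 3/128
BRRRRRRBR: Left { 0 1/64 }, Right { 3/128 1/32 1/16 1/8 1/4 1/2 1 } so simplest 5/256
BRRRRRRBRB: Left { 0 1/64 5/256 }, Right { 3/128 1/32 1/16 1/8 1/4 1/2 1 } so simplest 11/512
BRRRRRRBRBB: Left { 0 1/64 5/256 11/512 }, Right { 3/128 1/32 1/16 1/8 1/4 1/2 1 } so simplest 23/1024
BRRRRRRBRBBR: Left { 0 1/64 5/256 11/512 }, Right { 23/1024 3/128 1/32 1/16 1/8 1/4 1/2 1 } so simplest 45/2048

45/2048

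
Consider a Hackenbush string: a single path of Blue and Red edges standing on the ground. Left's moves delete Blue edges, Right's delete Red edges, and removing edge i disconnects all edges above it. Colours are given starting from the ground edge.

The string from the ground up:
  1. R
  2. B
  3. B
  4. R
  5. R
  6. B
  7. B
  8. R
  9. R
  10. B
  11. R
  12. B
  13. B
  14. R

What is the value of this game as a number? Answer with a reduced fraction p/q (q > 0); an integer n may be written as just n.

R: Left { — }, Right { 0 } → simplest -1
RB: Left { -1 }, Right { 0 } → simplest -1/2
RBB: Left { -1, -1/2 }, Right { 0 } → simplest -1/4
RBBR: Left { -1, -1/2 }, Right { -1/4, 0 } → simplest -3/8
RBBRR: Left { -1, -1/2 }, Right { -3/8, -1/4, 0 } → simplest -7/16
RBBRRB: Left { -1, -1/2, -7/16 }, Right { -3/8, -1/4, 0 } → simplest -13/32
RBBRRBB: Left { -1, -1/2, -7/16, -13/32 }, Right { -3/8, -1/4, 0 } → simplest -25/64
RBBRRBBR: Left { -1, -1/2, -7/16, -13/32 }, Right { -25/64, -3/8, -1/4, 0 } → simplest -51/128
RBBRRBBRR: Left { -1, -1/2, -7/16, -13/32 }, Right { -51/128, -25/64, -3/8, -1/4, 0 } → simplest -103/256
RBBRRBBRRB: Left { -1, -1/2, -7/16, -13/32, -103/256 }, Right { -51/128, -25/64, -3/8, -1/4, 0 } → simplest -205/512
RBBRRBBRRBR: Left { -1, -1/2, -7/16, -13/32, -103/256 }, Right { -205/512, -51/128, -25/64, -3/8, -1/4, 0 } → simplest -411/1024
RBBRRBBRRBRB: Left { -1, -1/2, -7/16, -13/32, -103/256, -411/1024 }, Right { -205/512, -51/128, -25/64, -3/8, -1/4, 0 } → simplest -821/2048
RBBRRBBRRBRBB: Left { -1, -1/2, -7/16, -13/32, -103/256, -411/1024, -821/2048 }, Right { -205/512, -51/128, -25/64, -3/8, -1/4, 0 } → simplest -1641/4096
RBBRRBBRRBRBBR: Left { -1, -1/2, -7/16, -13/32, -103/256, -411/1024, -821/2048 }, Right { -1641/4096, -205/512, -51/128, -25/64, -3/8, -1/4, 0 } → simplest -3283/8192

-3283/8192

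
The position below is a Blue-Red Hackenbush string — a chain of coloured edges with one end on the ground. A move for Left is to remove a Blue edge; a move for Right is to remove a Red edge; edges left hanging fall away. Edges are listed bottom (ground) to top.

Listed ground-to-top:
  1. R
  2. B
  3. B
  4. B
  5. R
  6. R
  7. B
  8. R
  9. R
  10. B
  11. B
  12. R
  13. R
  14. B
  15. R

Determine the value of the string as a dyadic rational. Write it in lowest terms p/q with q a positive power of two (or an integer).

-3483/16384

1 of 15 · R · max L −∞ · min R 0 → -1
2 of 15 · RB · max L -1 · min R 0 → -1/2
3 of 15 · RBB · max L -1/2 · min R 0 → -1/4
4 of 15 · RBBB · max L -1/4 · min R 0 → -1/8
5 of 15 · RBBBR · max L -1/4 · min R -1/8 → -3/16
6 of 15 · RBBBRR · max L -1/4 · min R -3/16 → -7/32
7 of 15 · RBBBRRB · max L -7/32 · min R -3/16 → -13/64
8 of 15 · RBBBRRBR · max L -7/32 · min R -13/64 → -27/128
9 of 15 · RBBBRRBRR · max L -7/32 · min R -27/128 → -55/256
10 of 15 · RBBBRRBRRB · max L -55/256 · min R -27/128 → -109/512
11 of 15 · RBBBRRBRRBB · max L -109/512 · min R -27/128 → -217/1024
12 of 15 · RBBBRRBRRBBR · max L -109/512 · min R -217/1024 → -435/2048
13 of 15 · RBBBRRBRRBBRR · max L -109/512 · min R -435/2048 → -871/4096
14 of 15 · RBBBRRBRRBBRRB · max L -871/4096 · min R -435/2048 → -1741/8192
15 of 15 · RBBBRRBRRBBRRBR · max L -871/4096 · min R -1741/8192 → -3483/16384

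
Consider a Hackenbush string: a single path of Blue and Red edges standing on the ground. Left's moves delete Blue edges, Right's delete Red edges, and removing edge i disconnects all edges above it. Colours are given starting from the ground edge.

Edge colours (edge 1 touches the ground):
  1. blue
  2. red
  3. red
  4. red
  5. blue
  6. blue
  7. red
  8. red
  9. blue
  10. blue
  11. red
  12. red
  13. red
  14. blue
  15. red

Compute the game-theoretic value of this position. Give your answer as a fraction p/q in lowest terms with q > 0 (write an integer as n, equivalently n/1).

3269/16384

Recurse on prefixes of the 15-edge string blue red red red blue blue red red blue blue red red red blue red:
step 1: add blue to get b; options L={ 0 } R={ (no moves) } so 1
step 2: add red to get br; options L={ 0 } R={ 1 } so 1/2
step 3: add red to get brr; options L={ 0 } R={ 1/2; 1 } so 1/4
step 4: add red to get brrr; options L={ 0 } R={ 1/4; 1/2; 1 } so 1/8
step 5: add blue to get brrrb; options L={ 0; 1/8 } R={ 1/4; 1/2; 1 } so 3/16
step 6: add blue to get brrrbb; options L={ 0; 1/8; 3/16 } R={ 1/4; 1/2; 1 } so 7/32
step 7: add red to get brrrbbr; options L={ 0; 1/8; 3/16 } R={ 7/32; 1/4; 1/2; 1 } so 13/64
step 8: add red to get brrrbbrr; options L={ 0; 1/8; 3/16 } R={ 13/64; 7/32; 1/4; 1/2; 1 } so 25/128
step 9: add blue to get brrrbbrrb; options L={ 0; 1/8; 3/16; 25/128 } R={ 13/64; 7/32; 1/4; 1/2; 1 } so 51/256
step 10: add blue to get brrrbbrrbb; options L={ 0; 1/8; 3/16; 25/128; 51/256 } R={ 13/64; 7/32; 1/4; 1/2; 1 } so 103/512
step 11: add red to get brrrbbrrbbr; options L={ 0; 1/8; 3/16; 25/128; 51/256 } R={ 103/512; 13/64; 7/32; 1/4; 1/2; 1 } so 205/1024
step 12: add red to get brrrbbrrbbrr; options L={ 0; 1/8; 3/16; 25/128; 51/256 } R={ 205/1024; 103/512; 13/64; 7/32; 1/4; 1/2; 1 } so 409/2048
step 13: add red to get brrrbbrrbbrrr; options L={ 0; 1/8; 3/16; 25/128; 51/256 } R={ 409/2048; 205/1024; 103/512; 13/64; 7/32; 1/4; 1/2; 1 } so 817/4096
step 14: add blue to get brrrbbrrbbrrrb; options L={ 0; 1/8; 3/16; 25/128; 51/256; 817/4096 } R={ 409/2048; 205/1024; 103/512; 13/64; 7/32; 1/4; 1/2; 1 } so 1635/8192
step 15: add red to get brrrbbrrbbrrrbr; options L={ 0; 1/8; 3/16; 25/128; 51/256; 817/4096 } R={ 1635/8192; 409/2048; 205/1024; 103/512; 13/64; 7/32; 1/4; 1/2; 1 } so 3269/16384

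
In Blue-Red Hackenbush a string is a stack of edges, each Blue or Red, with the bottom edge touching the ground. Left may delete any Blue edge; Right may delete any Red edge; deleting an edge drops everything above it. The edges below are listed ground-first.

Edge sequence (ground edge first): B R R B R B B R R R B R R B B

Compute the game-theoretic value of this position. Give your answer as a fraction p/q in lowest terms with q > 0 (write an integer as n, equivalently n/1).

value(B) = { 0 |  } gives 1
value(BR) = { 0 | 1 } gives 1/2
value(BRR) = { 0 | 1/2, 1 } gives 1/4
value(BRRB) = { 0, 1/4 | 1/2, 1 } gives 3/8
value(BRRBR) = { 0, 1/4 | 3/8, 1/2, 1 } gives 5/16
value(BRRBRB) = { 0, 1/4, 5/16 | 3/8, 1/2, 1 } gives 11/32
value(BRRBRBB) = { 0, 1/4, 5/16, 11/32 | 3/8, 1/2, 1 } gives 23/64
value(BRRBRBBR) = { 0, 1/4, 5/16, 11/32 | 23/64, 3/8, 1/2, 1 } gives 45/128
value(BRRBRBBRR) = { 0, 1/4, 5/16, 11/32 | 45/128, 23/64, 3/8, 1/2, 1 } gives 89/256
value(BRRBRBBRRR) = { 0, 1/4, 5/16, 11/32 | 89/256, 45/128, 23/64, 3/8, 1/2, 1 } gives 177/512
value(BRRBRBBRRRB) = { 0, 1/4, 5/16, 11/32, 177/512 | 89/256, 45/128, 23/64, 3/8, 1/2, 1 } gives 355/1024
value(BRRBRBBRRRBR) = { 0, 1/4, 5/16, 11/32, 177/512 | 355/1024, 89/256, 45/128, 23/64, 3/8, 1/2, 1 } gives 709/2048
value(BRRBRBBRRRBRR) = { 0, 1/4, 5/16, 11/32, 177/512 | 709/2048, 355/1024, 89/256, 45/128, 23/64, 3/8, 1/2, 1 } gives 1417/4096
value(BRRBRBBRRRBRRB) = { 0, 1/4, 5/16, 11/32, 177/512, 1417/4096 | 709/2048, 355/1024, 89/256, 45/128, 23/64, 3/8, 1/2, 1 } gives 2835/8192
value(BRRBRBBRRRBRRBB) = { 0, 1/4, 5/16, 11/32, 177/512, 1417/4096, 2835/8192 | 709/2048, 355/1024, 89/256, 45/128, 23/64, 3/8, 1/2, 1 } gives 5671/16384

5671/16384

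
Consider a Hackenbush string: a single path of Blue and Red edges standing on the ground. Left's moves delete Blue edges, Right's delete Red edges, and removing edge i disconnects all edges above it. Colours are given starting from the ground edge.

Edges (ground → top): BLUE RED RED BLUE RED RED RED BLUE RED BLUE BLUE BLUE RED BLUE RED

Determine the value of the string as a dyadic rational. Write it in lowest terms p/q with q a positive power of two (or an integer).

4469/16384

B: Left { 0 }, Right { · } → simplest 1
BR: Left { 0 }, Right { 1 } → simplest 1/2
BRR: Left { 0 }, Right { 1/2; 1 } → simplest 1/4
BRRB: Left { 0; 1/4 }, Right { 1/2; 1 } → simplest 3/8
BRRBR: Left { 0; 1/4 }, Right { 3/8; 1/2; 1 } → simplest 5/16
BRRBRR: Left { 0; 1/4 }, Right { 5/16; 3/8; 1/2; 1 } → simplest 9/32
BRRBRRR: Left { 0; 1/4 }, Right { 9/32; 5/16; 3/8; 1/2; 1 } → simplest 17/64
BRRBRRRB: Left { 0; 1/4; 17/64 }, Right { 9/32; 5/16; 3/8; 1/2; 1 } → simplest 35/128
BRRBRRRBR: Left { 0; 1/4; 17/64 }, Right { 35/128; 9/32; 5/16; 3/8; 1/2; 1 } → simplest 69/256
BRRBRRRBRB: Left { 0; 1/4; 17/64; 69/256 }, Right { 35/128; 9/32; 5/16; 3/8; 1/2; 1 } → simplest 139/512
BRRBRRRBRBB: Left { 0; 1/4; 17/64; 69/256; 139/512 }, Right { 35/128; 9/32; 5/16; 3/8; 1/2; 1 } → simplest 279/1024
BRRBRRRBRBBB: Left { 0; 1/4; 17/64; 69/256; 139/512; 279/1024 }, Right { 35/128; 9/32; 5/16; 3/8; 1/2; 1 } → simplest 559/2048
BRRBRRRBRBBBR: Left { 0; 1/4; 17/64; 69/256; 139/512; 279/1024 }, Right { 559/2048; 35/128; 9/32; 5/16; 3/8; 1/2; 1 } → simplest 1117/4096
BRRBRRRBRBBBRB: Left { 0; 1/4; 17/64; 69/256; 139/512; 279/1024; 1117/4096 }, Right { 559/2048; 35/128; 9/32; 5/16; 3/8; 1/2; 1 } → simplest 2235/8192
BRRBRRRBRBBBRBR: Left { 0; 1/4; 17/64; 69/256; 139/512; 279/1024; 1117/4096 }, Right { 2235/8192; 559/2048; 35/128; 9/32; 5/16; 3/8; 1/2; 1 } → simplest 4469/16384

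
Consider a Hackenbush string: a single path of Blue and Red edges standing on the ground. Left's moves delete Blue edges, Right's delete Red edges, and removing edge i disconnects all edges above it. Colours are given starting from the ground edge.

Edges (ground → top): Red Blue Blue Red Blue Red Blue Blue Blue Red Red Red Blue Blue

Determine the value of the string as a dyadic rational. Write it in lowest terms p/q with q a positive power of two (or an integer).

value_1 [R]  L=[∅]  R=[0]  -> -1
value_2 [RB]  L=[-1]  R=[0]  -> -1/2
value_3 [RBB]  L=[-1, -1/2]  R=[0]  -> -1/4
value_4 [RBBR]  L=[-1, -1/2]  R=[-1/4, 0]  -> -3/8
value_5 [RBBRB]  L=[-1, -1/2, -3/8]  R=[-1/4, 0]  -> -5/16
value_6 [RBBRBR]  L=[-1, -1/2, -3/8]  R=[-5/16, -1/4, 0]  -> -11/32
value_7 [RBBRBRB]  L=[-1, -1/2, -3/8, -11/32]  R=[-5/16, -1/4, 0]  -> -21/64
value_8 [RBBRBRBB]  L=[-1, -1/2, -3/8, -11/32, -21/64]  R=[-5/16, -1/4, 0]  -> -41/128
value_9 [RBBRBRBBB]  L=[-1, -1/2, -3/8, -11/32, -21/64, -41/128]  R=[-5/16, -1/4, 0]  -> -81/256
value_10 [RBBRBRBBBR]  L=[-1, -1/2, -3/8, -11/32, -21/64, -41/128]  R=[-81/256, -5/16, -1/4, 0]  -> -163/512
value_11 [RBBRBRBBBRR]  L=[-1, -1/2, -3/8, -11/32, -21/64, -41/128]  R=[-163/512, -81/256, -5/16, -1/4, 0]  -> -327/1024
value_12 [RBBRBRBBBRRR]  L=[-1, -1/2, -3/8, -11/32, -21/64, -41/128]  R=[-327/1024, -163/512, -81/256, -5/16, -1/4, 0]  -> -655/2048
value_13 [RBBRBRBBBRRRB]  L=[-1, -1/2, -3/8, -11/32, -21/64, -41/128, -655/2048]  R=[-327/1024, -163/512, -81/256, -5/16, -1/4, 0]  -> -1309/4096
value_14 [RBBRBRBBBRRRBB]  L=[-1, -1/2, -3/8, -11/32, -21/64, -41/128, -655/2048, -1309/4096]  R=[-327/1024, -163/512, -81/256, -5/16, -1/4, 0]  -> -2617/8192

-2617/8192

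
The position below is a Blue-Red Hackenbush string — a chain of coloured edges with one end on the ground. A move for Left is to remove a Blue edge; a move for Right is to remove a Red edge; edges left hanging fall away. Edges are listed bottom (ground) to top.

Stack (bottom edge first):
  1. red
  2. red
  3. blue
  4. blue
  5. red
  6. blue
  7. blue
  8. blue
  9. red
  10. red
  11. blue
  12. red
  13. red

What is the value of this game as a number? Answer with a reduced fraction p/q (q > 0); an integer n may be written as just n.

-2615/2048

G_1 [r]  L=[]  R=[0]  => -1
G_2 [rr]  L=[]  R=[-1, 0]  => -2
G_3 [rrb]  L=[-2]  R=[-1, 0]  => -3/2
G_4 [rrbb]  L=[-2, -3/2]  R=[-1, 0]  => -5/4
G_5 [rrbbr]  L=[-2, -3/2]  R=[-5/4, -1, 0]  => -11/8
G_6 [rrbbrb]  L=[-2, -3/2, -11/8]  R=[-5/4, -1, 0]  => -21/16
G_7 [rrbbrbb]  L=[-2, -3/2, -11/8, -21/16]  R=[-5/4, -1, 0]  => -41/32
G_8 [rrbbrbbb]  L=[-2, -3/2, -11/8, -21/16, -41/32]  R=[-5/4, -1, 0]  => -81/64
G_9 [rrbbrbbbr]  L=[-2, -3/2, -11/8, -21/16, -41/32]  R=[-81/64, -5/4, -1, 0]  => -163/128
G_10 [rrbbrbbbrr]  L=[-2, -3/2, -11/8, -21/16, -41/32]  R=[-163/128, -81/64, -5/4, -1, 0]  => -327/256
G_11 [rrbbrbbbrrb]  L=[-2, -3/2, -11/8, -21/16, -41/32, -327/256]  R=[-163/128, -81/64, -5/4, -1, 0]  => -653/512
G_12 [rrbbrbbbrrbr]  L=[-2, -3/2, -11/8, -21/16, -41/32, -327/256]  R=[-653/512, -163/128, -81/64, -5/4, -1, 0]  => -1307/1024
G_13 [rrbbrbbbrrbrr]  L=[-2, -3/2, -11/8, -21/16, -41/32, -327/256]  R=[-1307/1024, -653/512, -163/128, -81/64, -5/4, -1, 0]  => -2615/2048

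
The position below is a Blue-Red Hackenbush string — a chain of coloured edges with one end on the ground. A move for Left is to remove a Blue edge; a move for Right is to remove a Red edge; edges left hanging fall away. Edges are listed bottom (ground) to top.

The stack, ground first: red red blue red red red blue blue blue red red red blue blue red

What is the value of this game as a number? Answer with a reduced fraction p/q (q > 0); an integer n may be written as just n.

step 1: add red to get r; options L={ · } R={ 0 } → -1
step 2: add red to get rr; options L={ · } R={ -1 0 } → -2
step 3: add blue to get rrb; options L={ -2 } R={ -1 0 } → -3/2
step 4: add red to get rrbr; options L={ -2 } R={ -3/2 -1 0 } → -7/4
step 5: add red to get rrbrr; options L={ -2 } R={ -7/4 -3/2 -1 0 } → -15/8
step 6: add red to get rrbrrr; options L={ -2 } R={ -15/8 -7/4 -3/2 -1 0 } → -31/16
step 7: add blue to get rrbrrrb; options L={ -2 -31/16 } R={ -15/8 -7/4 -3/2 -1 0 } → -61/32
step 8: add blue to get rrbrrrbb; options L={ -2 -31/16 -61/32 } R={ -15/8 -7/4 -3/2 -1 0 } → -121/64
step 9: add blue to get rrbrrrbbb; options L={ -2 -31/16 -61/32 -121/64 } R={ -15/8 -7/4 -3/2 -1 0 } → -241/128
step 10: add red to get rrbrrrbbbr; options L={ -2 -31/16 -61/32 -121/64 } R={ -241/128 -15/8 -7/4 -3/2 -1 0 } → -483/256
step 11: add red to get rrbrrrbbbrr; options L={ -2 -31/16 -61/32 -121/64 } R={ -483/256 -241/128 -15/8 -7/4 -3/2 -1 0 } → -967/512
step 12: add red to get rrbrrrbbbrrr; options L={ -2 -31/16 -61/32 -121/64 } R={ -967/512 -483/256 -241/128 -15/8 -7/4 -3/2 -1 0 } → -1935/1024
step 13: add blue to get rrbrrrbbbrrrb; options L={ -2 -31/16 -61/32 -121/64 -1935/1024 } R={ -967/512 -483/256 -241/128 -15/8 -7/4 -3/2 -1 0 } → -3869/2048
step 14: add blue to get rrbrrrbbbrrrbb; options L={ -2 -31/16 -61/32 -121/64 -1935/1024 -3869/2048 } R={ -967/512 -483/256 -241/128 -15/8 -7/4 -3/2 -1 0 } → -7737/4096
step 15: add red to get rrbrrrbbbrrrbbr; options L={ -2 -31/16 -61/32 -121/64 -1935/1024 -3869/2048 } R={ -7737/4096 -967/512 -483/256 -241/128 -15/8 -7/4 -3/2 -1 0 } → -15475/8192

-15475/8192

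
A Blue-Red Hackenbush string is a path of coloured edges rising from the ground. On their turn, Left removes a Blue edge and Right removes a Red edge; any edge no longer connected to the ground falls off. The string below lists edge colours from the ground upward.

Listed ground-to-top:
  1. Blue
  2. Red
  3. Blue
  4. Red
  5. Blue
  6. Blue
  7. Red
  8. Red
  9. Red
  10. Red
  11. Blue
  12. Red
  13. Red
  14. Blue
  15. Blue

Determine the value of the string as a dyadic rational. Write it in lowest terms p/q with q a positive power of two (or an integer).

11303/16384

1 of 15 · B · max L 0 · min R +∞ = 1
2 of 15 · BR · max L 0 · min R 1 = 1/2
3 of 15 · BRB · max L 1/2 · min R 1 = 3/4
4 of 15 · BRBR · max L 1/2 · min R 3/4 = 5/8
5 of 15 · BRBRB · max L 5/8 · min R 3/4 = 11/16
6 of 15 · BRBRBB · max L 11/16 · min R 3/4 = 23/32
7 of 15 · BRBRBBR · max L 11/16 · min R 23/32 = 45/64
8 of 15 · BRBRBBRR · max L 11/16 · min R 45/64 = 89/128
9 of 15 · BRBRBBRRR · max L 11/16 · min R 89/128 = 177/256
10 of 15 · BRBRBBRRRR · max L 11/16 · min R 177/256 = 353/512
11 of 15 · BRBRBBRRRRB · max L 353/512 · min R 177/256 = 707/1024
12 of 15 · BRBRBBRRRRBR · max L 353/512 · min R 707/1024 = 1413/2048
13 of 15 · BRBRBBRRRRBRR · max L 353/512 · min R 1413/2048 = 2825/4096
14 of 15 · BRBRBBRRRRBRRB · max L 2825/4096 · min R 1413/2048 = 5651/8192
15 of 15 · BRBRBBRRRRBRRBB · max L 5651/8192 · min R 1413/2048 = 11303/16384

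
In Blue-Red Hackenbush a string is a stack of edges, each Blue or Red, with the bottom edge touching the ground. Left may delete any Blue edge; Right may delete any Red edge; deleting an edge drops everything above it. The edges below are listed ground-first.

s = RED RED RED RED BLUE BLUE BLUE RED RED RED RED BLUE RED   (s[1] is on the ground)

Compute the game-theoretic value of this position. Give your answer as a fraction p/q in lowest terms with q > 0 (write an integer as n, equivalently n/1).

-1659/512

edge 1 of 13 (RED): { ∅ | 0 } → -1
edge 2 of 13 (RED): { ∅ | -1, 0 } → -2
edge 3 of 13 (RED): { ∅ | -2, -1, 0 } → -3
edge 4 of 13 (RED): { ∅ | -3, -2, -1, 0 } → -4
edge 5 of 13 (BLUE): { -4 | -3, -2, -1, 0 } → -7/2
edge 6 of 13 (BLUE): { -4, -7/2 | -3, -2, -1, 0 } → -13/4
edge 7 of 13 (BLUE): { -4, -7/2, -13/4 | -3, -2, -1, 0 } → -25/8
edge 8 of 13 (RED): { -4, -7/2, -13/4 | -25/8, -3, -2, -1, 0 } → -51/16
edge 9 of 13 (RED): { -4, -7/2, -13/4 | -51/16, -25/8, -3, -2, -1, 0 } → -103/32
edge 10 of 13 (RED): { -4, -7/2, -13/4 | -103/32, -51/16, -25/8, -3, -2, -1, 0 } → -207/64
edge 11 of 13 (RED): { -4, -7/2, -13/4 | -207/64, -103/32, -51/16, -25/8, -3, -2, -1, 0 } → -415/128
edge 12 of 13 (BLUE): { -4, -7/2, -13/4, -415/128 | -207/64, -103/32, -51/16, -25/8, -3, -2, -1, 0 } → -829/256
edge 13 of 13 (RED): { -4, -7/2, -13/4, -415/128 | -829/256, -207/64, -103/32, -51/16, -25/8, -3, -2, -1, 0 } → -1659/512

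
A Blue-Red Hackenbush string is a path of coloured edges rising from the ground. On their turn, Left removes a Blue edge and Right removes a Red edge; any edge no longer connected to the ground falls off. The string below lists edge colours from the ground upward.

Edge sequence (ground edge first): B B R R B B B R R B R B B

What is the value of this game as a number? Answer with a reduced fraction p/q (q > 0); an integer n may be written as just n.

Recurse on prefixes of the 13-edge string B B R R B B B R R B R B B:
v(B) = { 0 | ∅ } = 1
v(BB) = { 0, 1 | ∅ } = 2
v(BBR) = { 0, 1 | 2 } = 3/2
v(BBRR) = { 0, 1 | 3/2, 2 } = 5/4
v(BBRRB) = { 0, 1, 5/4 | 3/2, 2 } = 11/8
v(BBRRBB) = { 0, 1, 5/4, 11/8 | 3/2, 2 } = 23/16
v(BBRRBBB) = { 0, 1, 5/4, 11/8, 23/16 | 3/2, 2 } = 47/32
v(BBRRBBBR) = { 0, 1, 5/4, 11/8, 23/16 | 47/32, 3/2, 2 } = 93/64
v(BBRRBBBRR) = { 0, 1, 5/4, 11/8, 23/16 | 93/64, 47/32, 3/2, 2 } = 185/128
v(BBRRBBBRRB) = { 0, 1, 5/4, 11/8, 23/16, 185/128 | 93/64, 47/32, 3/2, 2 } = 371/256
v(BBRRBBBRRBR) = { 0, 1, 5/4, 11/8, 23/16, 185/128 | 371/256, 93/64, 47/32, 3/2, 2 } = 741/512
v(BBRRBBBRRBRB) = { 0, 1, 5/4, 11/8, 23/16, 185/128, 741/512 | 371/256, 93/64, 47/32, 3/2, 2 } = 1483/1024
v(BBRRBBBRRBRBB) = { 0, 1, 5/4, 11/8, 23/16, 185/128, 741/512, 1483/1024 | 371/256, 93/64, 47/32, 3/2, 2 } = 2967/2048

2967/2048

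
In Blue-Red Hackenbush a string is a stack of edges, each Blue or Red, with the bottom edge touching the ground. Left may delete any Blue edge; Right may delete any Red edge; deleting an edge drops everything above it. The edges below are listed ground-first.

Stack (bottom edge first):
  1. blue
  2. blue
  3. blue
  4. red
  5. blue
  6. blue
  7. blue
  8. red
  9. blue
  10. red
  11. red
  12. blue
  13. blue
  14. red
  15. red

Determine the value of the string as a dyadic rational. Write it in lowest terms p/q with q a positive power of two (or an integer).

11929/4096

Recurse on prefixes of the 15-edge string blue blue blue red blue blue blue red blue red red blue blue red red:
edge 1 of 15 (blue): { 0 | none } — 1
edge 2 of 15 (blue): { 0,1 | none } — 2
edge 3 of 15 (blue): { 0,1,2 | none } — 3
edge 4 of 15 (red): { 0,1,2 | 3 } — 5/2
edge 5 of 15 (blue): { 0,1,2,5/2 | 3 } — 11/4
edge 6 of 15 (blue): { 0,1,2,5/2,11/4 | 3 } — 23/8
edge 7 of 15 (blue): { 0,1,2,5/2,11/4,23/8 | 3 } — 47/16
edge 8 of 15 (red): { 0,1,2,5/2,11/4,23/8 | 47/16,3 } — 93/32
edge 9 of 15 (blue): { 0,1,2,5/2,11/4,23/8,93/32 | 47/16,3 } — 187/64
edge 10 of 15 (red): { 0,1,2,5/2,11/4,23/8,93/32 | 187/64,47/16,3 } — 373/128
edge 11 of 15 (red): { 0,1,2,5/2,11/4,23/8,93/32 | 373/128,187/64,47/16,3 } — 745/256
edge 12 of 15 (blue): { 0,1,2,5/2,11/4,23/8,93/32,745/256 | 373/128,187/64,47/16,3 } — 1491/512
edge 13 of 15 (blue): { 0,1,2,5/2,11/4,23/8,93/32,745/256,1491/512 | 373/128,187/64,47/16,3 } — 2983/1024
edge 14 of 15 (red): { 0,1,2,5/2,11/4,23/8,93/32,745/256,1491/512 | 2983/1024,373/128,187/64,47/16,3 } — 5965/2048
edge 15 of 15 (red): { 0,1,2,5/2,11/4,23/8,93/32,745/256,1491/512 | 5965/2048,2983/1024,373/128,187/64,47/16,3 } — 11929/4096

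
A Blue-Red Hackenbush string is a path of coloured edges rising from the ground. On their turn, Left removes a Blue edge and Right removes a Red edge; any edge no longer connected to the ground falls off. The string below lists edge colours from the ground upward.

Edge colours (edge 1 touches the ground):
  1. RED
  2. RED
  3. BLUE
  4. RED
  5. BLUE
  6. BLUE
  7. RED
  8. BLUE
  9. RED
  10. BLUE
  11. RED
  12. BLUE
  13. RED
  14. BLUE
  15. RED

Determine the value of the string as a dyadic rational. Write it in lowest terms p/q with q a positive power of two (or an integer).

R: Left { (no moves) }, Right { 0 } ⇒ simplest -1
RR: Left { (no moves) }, Right { -1,0 } ⇒ simplest -2
RRB: Left { -2 }, Right { -1,0 } ⇒ simplest -3/2
RRBR: Left { -2 }, Right { -3/2,-1,0 } ⇒ simplest -7/4
RRBRB: Left { -2,-7/4 }, Right { -3/2,-1,0 } ⇒ simplest -13/8
RRBRBB: Left { -2,-7/4,-13/8 }, Right { -3/2,-1,0 } ⇒ simplest -25/16
RRBRBBR: Left { -2,-7/4,-13/8 }, Right { -25/16,-3/2,-1,0 } ⇒ simplest -51/32
RRBRBBRB: Left { -2,-7/4,-13/8,-51/32 }, Right { -25/16,-3/2,-1,0 } ⇒ simplest -101/64
RRBRBBRBR: Left { -2,-7/4,-13/8,-51/32 }, Right { -101/64,-25/16,-3/2,-1,0 } ⇒ simplest -203/128
RRBRBBRBRB: Left { -2,-7/4,-13/8,-51/32,-203/128 }, Right { -101/64,-25/16,-3/2,-1,0 } ⇒ simplest -405/256
RRBRBBRBRBR: Left { -2,-7/4,-13/8,-51/32,-203/128 }, Right { -405/256,-101/64,-25/16,-3/2,-1,0 } ⇒ simplest -811/512
RRBRBBRBRBRB: Left { -2,-7/4,-13/8,-51/32,-203/128,-811/512 }, Right { -405/256,-101/64,-25/16,-3/2,-1,0 } ⇒ simplest -1621/1024
RRBRBBRBRBRBR: Left { -2,-7/4,-13/8,-51/32,-203/128,-811/512 }, Right { -1621/1024,-405/256,-101/64,-25/16,-3/2,-1,0 } ⇒ simplest -3243/2048
RRBRBBRBRBRBRB: Left { -2,-7/4,-13/8,-51/32,-203/128,-811/512,-3243/2048 }, Right { -1621/1024,-405/256,-101/64,-25/16,-3/2,-1,0 } ⇒ simplest -6485/4096
RRBRBBRBRBRBRBR: Left { -2,-7/4,-13/8,-51/32,-203/128,-811/512,-3243/2048 }, Right { -6485/4096,-1621/1024,-405/256,-101/64,-25/16,-3/2,-1,0 } ⇒ simplest -12971/8192

-12971/8192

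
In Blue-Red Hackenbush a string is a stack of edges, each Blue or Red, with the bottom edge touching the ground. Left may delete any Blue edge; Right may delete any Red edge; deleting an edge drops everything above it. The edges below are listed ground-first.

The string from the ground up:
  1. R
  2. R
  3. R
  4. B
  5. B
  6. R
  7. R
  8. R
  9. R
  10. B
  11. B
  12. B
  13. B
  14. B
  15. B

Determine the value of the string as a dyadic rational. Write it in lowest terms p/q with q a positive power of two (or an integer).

-10113/4096

Recurse on prefixes of the 15-edge string R R R B B R R R R B B B B B B:
edge 1 of 15 (R): { — | 0 } gives -1
edge 2 of 15 (R): { — | -1,0 } gives -2
edge 3 of 15 (R): { — | -2,-1,0 } gives -3
edge 4 of 15 (B): { -3 | -2,-1,0 } gives -5/2
edge 5 of 15 (B): { -3,-5/2 | -2,-1,0 } gives -9/4
edge 6 of 15 (R): { -3,-5/2 | -9/4,-2,-1,0 } gives -19/8
edge 7 of 15 (R): { -3,-5/2 | -19/8,-9/4,-2,-1,0 } gives -39/16
edge 8 of 15 (R): { -3,-5/2 | -39/16,-19/8,-9/4,-2,-1,0 } gives -79/32
edge 9 of 15 (R): { -3,-5/2 | -79/32,-39/16,-19/8,-9/4,-2,-1,0 } gives -159/64
edge 10 of 15 (B): { -3,-5/2,-159/64 | -79/32,-39/16,-19/8,-9/4,-2,-1,0 } gives -317/128
edge 11 of 15 (B): { -3,-5/2,-159/64,-317/128 | -79/32,-39/16,-19/8,-9/4,-2,-1,0 } gives -633/256
edge 12 of 15 (B): { -3,-5/2,-159/64,-317/128,-633/256 | -79/32,-39/16,-19/8,-9/4,-2,-1,0 } gives -1265/512
edge 13 of 15 (B): { -3,-5/2,-159/64,-317/128,-633/256,-1265/512 | -79/32,-39/16,-19/8,-9/4,-2,-1,0 } gives -2529/1024
edge 14 of 15 (B): { -3,-5/2,-159/64,-317/128,-633/256,-1265/512,-2529/1024 | -79/32,-39/16,-19/8,-9/4,-2,-1,0 } gives -5057/2048
edge 15 of 15 (B): { -3,-5/2,-159/64,-317/128,-633/256,-1265/512,-2529/1024,-5057/2048 | -79/32,-39/16,-19/8,-9/4,-2,-1,0 } gives -10113/4096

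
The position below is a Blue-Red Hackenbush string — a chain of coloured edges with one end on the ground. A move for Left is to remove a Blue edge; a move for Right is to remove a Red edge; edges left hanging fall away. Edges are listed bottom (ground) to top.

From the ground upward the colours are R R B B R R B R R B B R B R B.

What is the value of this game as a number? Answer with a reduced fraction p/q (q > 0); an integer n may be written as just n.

Prefix values for R R B B R R B R R B B R B R B via {L|R} + simplicity:
step 1: add R to get R; options L={ (no moves) } R={ 0 } -> -1
step 2: add R to get RR; options L={ (no moves) } R={ -1; 0 } -> -2
step 3: add B to get RRB; options L={ -2 } R={ -1; 0 } -> -3/2
step 4: add B to get RRBB; options L={ -2; -3/2 } R={ -1; 0 } -> -5/4
step 5: add R to get RRBBR; options L={ -2; -3/2 } R={ -5/4; -1; 0 } -> -11/8
step 6: add R to get RRBBRR; options L={ -2; -3/2 } R={ -11/8; -5/4; -1; 0 } -> -23/16
step 7: add B to get RRBBRRB; options L={ -2; -3/2; -23/16 } R={ -11/8; -5/4; -1; 0 } -> -45/32
step 8: add R to get RRBBRRBR; options L={ -2; -3/2; -23/16 } R={ -45/32; -11/8; -5/4; -1; 0 } -> -91/64
step 9: add R to get RRBBRRBRR; options L={ -2; -3/2; -23/16 } R={ -91/64; -45/32; -11/8; -5/4; -1; 0 } -> -183/128
step 10: add B to get RRBBRRBRRB; options L={ -2; -3/2; -23/16; -183/128 } R={ -91/64; -45/32; -11/8; -5/4; -1; 0 } -> -365/256
step 11: add B to get RRBBRRBRRBB; options L={ -2; -3/2; -23/16; -183/128; -365/256 } R={ -91/64; -45/32; -11/8; -5/4; -1; 0 } -> -729/512
step 12: add R to get RRBBRRBRRBBR; options L={ -2; -3/2; -23/16; -183/128; -365/256 } R={ -729/512; -91/64; -45/32; -11/8; -5/4; -1; 0 } -> -1459/1024
step 13: add B to get RRBBRRBRRBBRB; options L={ -2; -3/2; -23/16; -183/128; -365/256; -1459/1024 } R={ -729/512; -91/64; -45/32; -11/8; -5/4; -1; 0 } -> -2917/2048
step 14: add R to get RRBBRRBRRBBRBR; options L={ -2; -3/2; -23/16; -183/128; -365/256; -1459/1024 } R={ -2917/2048; -729/512; -91/64; -45/32; -11/8; -5/4; -1; 0 } -> -5835/4096
step 15: add B to get RRBBRRBRRBBRBRB; options L={ -2; -3/2; -23/16; -183/128; -365/256; -1459/1024; -5835/4096 } R={ -2917/2048; -729/512; -91/64; -45/32; -11/8; -5/4; -1; 0 } -> -11669/8192

-11669/8192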